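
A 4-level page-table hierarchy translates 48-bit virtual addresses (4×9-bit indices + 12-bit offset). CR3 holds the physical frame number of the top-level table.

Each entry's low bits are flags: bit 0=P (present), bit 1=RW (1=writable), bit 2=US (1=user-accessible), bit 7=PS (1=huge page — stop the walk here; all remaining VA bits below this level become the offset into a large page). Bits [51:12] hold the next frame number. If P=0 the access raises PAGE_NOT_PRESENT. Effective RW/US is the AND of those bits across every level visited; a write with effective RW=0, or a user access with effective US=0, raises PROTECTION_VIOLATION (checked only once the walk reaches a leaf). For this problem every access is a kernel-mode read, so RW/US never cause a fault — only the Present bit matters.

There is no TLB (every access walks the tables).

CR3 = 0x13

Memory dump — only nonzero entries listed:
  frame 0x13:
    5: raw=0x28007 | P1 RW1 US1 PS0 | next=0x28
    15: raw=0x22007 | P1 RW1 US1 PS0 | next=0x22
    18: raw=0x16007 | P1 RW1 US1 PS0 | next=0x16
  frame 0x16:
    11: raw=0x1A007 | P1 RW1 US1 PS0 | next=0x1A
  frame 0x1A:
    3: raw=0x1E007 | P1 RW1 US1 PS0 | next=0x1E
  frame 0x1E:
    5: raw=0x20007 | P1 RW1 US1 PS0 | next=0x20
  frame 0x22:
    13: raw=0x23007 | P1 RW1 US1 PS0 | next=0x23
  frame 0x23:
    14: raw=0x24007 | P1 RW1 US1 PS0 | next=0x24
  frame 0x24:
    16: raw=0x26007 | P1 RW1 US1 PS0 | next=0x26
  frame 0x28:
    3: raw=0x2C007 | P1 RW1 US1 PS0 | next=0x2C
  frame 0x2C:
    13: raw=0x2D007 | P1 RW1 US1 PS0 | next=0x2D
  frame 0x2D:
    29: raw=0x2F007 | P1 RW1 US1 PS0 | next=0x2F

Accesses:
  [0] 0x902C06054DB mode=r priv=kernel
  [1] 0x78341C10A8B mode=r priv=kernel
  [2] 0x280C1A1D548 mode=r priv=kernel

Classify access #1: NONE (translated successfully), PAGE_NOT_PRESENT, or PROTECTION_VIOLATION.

Per-access translation:
#0 VA=0x902C06054DB (r,kernel):
  lvl0: tbl 0x13, slot 18 ⇒ 0x16007 (P1/RW1/US1/PS0)
  lvl1: tbl 0x16, slot 11 ⇒ 0x1A007 (P1/RW1/US1/PS0)
  lvl2: tbl 0x1A, slot 3 ⇒ 0x1E007 (P1/RW1/US1/PS0)
  lvl3: tbl 0x1E, slot 5 ⇒ 0x20007 (P1/RW1/US1/PS0)
  ✓ 0x204DB  — 4 lookups
#1 VA=0x78341C10A8B (r,kernel):
  lvl0: tbl 0x13, slot 15 ⇒ 0x22007 (P1/RW1/US1/PS0)
  lvl1: tbl 0x22, slot 13 ⇒ 0x23007 (P1/RW1/US1/PS0)
  lvl2: tbl 0x23, slot 14 ⇒ 0x24007 (P1/RW1/US1/PS0)
  lvl3: tbl 0x24, slot 16 ⇒ 0x26007 (P1/RW1/US1/PS0)
  ✓ 0x26A8B  — 4 lookups
#2 VA=0x280C1A1D548 (r,kernel):
  lvl0: tbl 0x13, slot 5 ⇒ 0x28007 (P1/RW1/US1/PS0)
  lvl1: tbl 0x28, slot 3 ⇒ 0x2C007 (P1/RW1/US1/PS0)
  lvl2: tbl 0x2C, slot 13 ⇒ 0x2D007 (P1/RW1/US1/PS0)
  lvl3: tbl 0x2D, slot 29 ⇒ 0x2F007 (P1/RW1/US1/PS0)
  ✓ 0x2F548  — 4 lookups

Access #1 fault: NONE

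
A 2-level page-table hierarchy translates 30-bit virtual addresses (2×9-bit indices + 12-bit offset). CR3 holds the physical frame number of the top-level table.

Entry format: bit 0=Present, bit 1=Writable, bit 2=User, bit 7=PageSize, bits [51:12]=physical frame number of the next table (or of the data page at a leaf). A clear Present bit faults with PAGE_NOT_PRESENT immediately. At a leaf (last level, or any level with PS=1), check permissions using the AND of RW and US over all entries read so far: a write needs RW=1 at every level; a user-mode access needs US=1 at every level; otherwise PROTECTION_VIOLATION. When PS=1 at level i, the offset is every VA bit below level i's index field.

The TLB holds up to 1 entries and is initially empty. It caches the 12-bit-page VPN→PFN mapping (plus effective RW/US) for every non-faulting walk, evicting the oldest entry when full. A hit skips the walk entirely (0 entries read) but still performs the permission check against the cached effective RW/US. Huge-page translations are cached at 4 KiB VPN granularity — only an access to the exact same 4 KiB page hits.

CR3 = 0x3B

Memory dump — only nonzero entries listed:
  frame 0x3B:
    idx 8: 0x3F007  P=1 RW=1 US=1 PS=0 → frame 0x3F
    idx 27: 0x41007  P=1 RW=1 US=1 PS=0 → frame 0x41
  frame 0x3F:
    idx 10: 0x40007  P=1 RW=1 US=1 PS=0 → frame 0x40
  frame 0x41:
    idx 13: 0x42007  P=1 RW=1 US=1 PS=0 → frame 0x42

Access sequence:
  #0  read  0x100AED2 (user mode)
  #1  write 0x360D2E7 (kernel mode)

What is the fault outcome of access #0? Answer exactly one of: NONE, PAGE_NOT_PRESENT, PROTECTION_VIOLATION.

Per-access translation:
#0 VA=0x100AED2 (r,user):
  L0: frame=0x3B idx=8 entry=0x3F007 [P=1 RW=1 US=1 PS=0]
  L1: frame=0x3F idx=10 entry=0x40007 [P=1 RW=1 US=1 PS=0]
  ✓ 0x40ED2  — 2 lookups
#1 VA=0x360D2E7 (w,kernel):
  L0: frame=0x3B idx=27 entry=0x41007 [P=1 RW=1 US=1 PS=0]
  L1: frame=0x41 idx=13 entry=0x42007 [P=1 RW=1 US=1 PS=0]
  ✓ 0x422E7  — 2 lookups

Access #0 fault: NONE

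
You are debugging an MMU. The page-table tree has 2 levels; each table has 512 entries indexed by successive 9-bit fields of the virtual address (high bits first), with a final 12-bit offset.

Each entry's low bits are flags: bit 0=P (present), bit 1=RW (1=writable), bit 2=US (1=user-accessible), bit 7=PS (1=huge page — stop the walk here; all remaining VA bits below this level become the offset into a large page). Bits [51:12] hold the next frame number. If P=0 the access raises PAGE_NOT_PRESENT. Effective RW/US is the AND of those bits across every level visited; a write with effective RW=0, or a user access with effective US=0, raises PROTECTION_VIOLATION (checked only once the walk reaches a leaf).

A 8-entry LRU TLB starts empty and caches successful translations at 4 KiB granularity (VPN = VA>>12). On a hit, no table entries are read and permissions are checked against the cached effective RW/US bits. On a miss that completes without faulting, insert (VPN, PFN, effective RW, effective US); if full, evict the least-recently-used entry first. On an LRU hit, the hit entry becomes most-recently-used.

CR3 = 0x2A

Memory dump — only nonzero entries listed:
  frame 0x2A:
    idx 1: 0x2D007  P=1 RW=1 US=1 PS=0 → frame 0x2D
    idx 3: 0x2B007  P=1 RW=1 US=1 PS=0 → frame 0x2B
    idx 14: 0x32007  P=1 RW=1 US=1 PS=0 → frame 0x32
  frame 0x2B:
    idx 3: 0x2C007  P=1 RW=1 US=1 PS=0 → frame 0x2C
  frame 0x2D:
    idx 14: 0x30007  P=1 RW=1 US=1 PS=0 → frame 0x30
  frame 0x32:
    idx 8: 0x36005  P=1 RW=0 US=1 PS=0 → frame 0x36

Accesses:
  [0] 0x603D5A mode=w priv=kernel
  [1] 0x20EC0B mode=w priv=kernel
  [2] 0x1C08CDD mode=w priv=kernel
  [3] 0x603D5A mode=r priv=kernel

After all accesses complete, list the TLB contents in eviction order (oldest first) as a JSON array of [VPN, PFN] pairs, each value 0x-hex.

Per-access translation:
#0 VA=0x603D5A (w,kernel):
  lvl0: tbl 0x2A, slot 3 ⇒ 0x2B007 (P1/RW1/US1/PS0)
  lvl1: tbl 0x2B, slot 3 ⇒ 0x2C007 (P1/RW1/US1/PS0)
  → PA=0x2CD5A  (2 entries read)
#1 VA=0x20EC0B (w,kernel):
  lvl0: tbl 0x2A, slot 1 ⇒ 0x2D007 (P1/RW1/US1/PS0)
  lvl1: tbl 0x2D, slot 14 ⇒ 0x30007 (P1/RW1/US1/PS0)
  → PA=0x30C0B  (2 entries read)
#2 VA=0x1C08CDD (w,kernel):
  lvl0: tbl 0x2A, slot 14 ⇒ 0x32007 (P1/RW1/US1/PS0)
  lvl1: tbl 0x32, slot 8 ⇒ 0x36005 (P1/RW0/US1/PS0)
  ✗ PROTECTION_VIOLATION  [2 reads]
#3 VA=0x603D5A (r,kernel):
  TLB hit vpn=0x603 → PA=0x2CD5A

TLB: [["0x20E", "0x30"], ["0x603", "0x2C"]]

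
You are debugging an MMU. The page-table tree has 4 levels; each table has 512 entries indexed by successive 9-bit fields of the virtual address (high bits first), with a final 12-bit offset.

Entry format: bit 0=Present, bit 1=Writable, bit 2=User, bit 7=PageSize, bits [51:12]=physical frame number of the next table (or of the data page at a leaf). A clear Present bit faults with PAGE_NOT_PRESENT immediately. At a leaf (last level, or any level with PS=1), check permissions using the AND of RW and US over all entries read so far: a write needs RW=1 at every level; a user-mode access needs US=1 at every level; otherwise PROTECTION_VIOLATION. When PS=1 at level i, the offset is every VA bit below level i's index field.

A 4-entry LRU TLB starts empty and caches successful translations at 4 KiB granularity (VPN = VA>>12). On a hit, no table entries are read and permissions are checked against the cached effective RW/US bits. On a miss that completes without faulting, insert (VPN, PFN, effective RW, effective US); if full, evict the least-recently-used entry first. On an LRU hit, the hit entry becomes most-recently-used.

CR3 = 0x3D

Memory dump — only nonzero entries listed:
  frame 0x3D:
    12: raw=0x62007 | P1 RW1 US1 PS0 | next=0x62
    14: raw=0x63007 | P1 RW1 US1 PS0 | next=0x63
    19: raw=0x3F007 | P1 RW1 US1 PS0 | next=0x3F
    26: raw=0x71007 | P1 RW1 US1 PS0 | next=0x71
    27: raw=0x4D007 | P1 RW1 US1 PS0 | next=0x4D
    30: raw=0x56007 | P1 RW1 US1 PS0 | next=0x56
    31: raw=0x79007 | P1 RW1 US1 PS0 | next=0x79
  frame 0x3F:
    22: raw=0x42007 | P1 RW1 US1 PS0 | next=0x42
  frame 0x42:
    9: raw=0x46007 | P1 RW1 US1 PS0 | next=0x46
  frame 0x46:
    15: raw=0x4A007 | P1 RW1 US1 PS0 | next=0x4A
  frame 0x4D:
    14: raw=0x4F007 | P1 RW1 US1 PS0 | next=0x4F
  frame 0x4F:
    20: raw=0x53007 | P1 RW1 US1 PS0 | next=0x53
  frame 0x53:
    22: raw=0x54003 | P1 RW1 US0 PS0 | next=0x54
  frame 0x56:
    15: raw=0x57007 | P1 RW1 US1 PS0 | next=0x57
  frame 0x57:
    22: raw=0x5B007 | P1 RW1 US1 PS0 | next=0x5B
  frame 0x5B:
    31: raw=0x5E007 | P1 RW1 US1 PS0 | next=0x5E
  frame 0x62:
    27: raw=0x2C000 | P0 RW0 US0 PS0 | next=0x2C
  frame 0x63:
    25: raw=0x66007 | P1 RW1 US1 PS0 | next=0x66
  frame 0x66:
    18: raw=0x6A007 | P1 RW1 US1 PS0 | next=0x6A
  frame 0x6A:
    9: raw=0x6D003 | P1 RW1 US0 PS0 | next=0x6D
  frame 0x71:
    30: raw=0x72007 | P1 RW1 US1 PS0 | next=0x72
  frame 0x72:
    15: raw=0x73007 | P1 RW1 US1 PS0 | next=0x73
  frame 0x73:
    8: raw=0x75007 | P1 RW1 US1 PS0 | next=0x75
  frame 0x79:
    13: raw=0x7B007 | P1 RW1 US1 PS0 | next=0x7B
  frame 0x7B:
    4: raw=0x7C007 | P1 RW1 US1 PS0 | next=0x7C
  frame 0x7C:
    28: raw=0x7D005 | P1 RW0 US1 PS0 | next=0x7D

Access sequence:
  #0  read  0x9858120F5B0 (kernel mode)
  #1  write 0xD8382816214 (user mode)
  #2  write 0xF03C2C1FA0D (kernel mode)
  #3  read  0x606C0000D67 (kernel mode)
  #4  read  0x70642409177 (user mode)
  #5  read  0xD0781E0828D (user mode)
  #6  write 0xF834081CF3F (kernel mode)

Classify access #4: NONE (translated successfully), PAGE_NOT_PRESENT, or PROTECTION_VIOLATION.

Trace:
#0 VA=0x9858120F5B0 (r,kernel):
  L0: frame=0x3D idx=19 entry=0x3F007 [P=1 RW=1 US=1 PS=0]
  L1: frame=0x3F idx=22 entry=0x42007 [P=1 RW=1 US=1 PS=0]
  L2: frame=0x42 idx=9 entry=0x46007 [P=1 RW=1 US=1 PS=0]
  L3: frame=0x46 idx=15 entry=0x4A007 [P=1 RW=1 US=1 PS=0]
  ⇒ phys 0x4A5B0  [4 reads]
#1 VA=0xD8382816214 (w,user):
  L0: frame=0x3D idx=27 entry=0x4D007 [P=1 RW=1 US=1 PS=0]
  L1: frame=0x4D idx=14 entry=0x4F007 [P=1 RW=1 US=1 PS=0]
  L2: frame=0x4F idx=20 entry=0x53007 [P=1 RW=1 US=1 PS=0]
  L3: frame=0x53 idx=22 entry=0x54003 [P=1 RW=1 US=0 PS=0]
  ✗ PROTECTION_VIOLATION  [4 reads]
#2 VA=0xF03C2C1FA0D (w,kernel):
  L0: frame=0x3D idx=30 entry=0x56007 [P=1 RW=1 US=1 PS=0]
  L1: frame=0x56 idx=15 entry=0x57007 [P=1 RW=1 US=1 PS=0]
  L2: frame=0x57 idx=22 entry=0x5B007 [P=1 RW=1 US=1 PS=0]
  L3: frame=0x5B idx=31 entry=0x5E007 [P=1 RW=1 US=1 PS=0]
  ⇒ phys 0x5EA0D  [4 reads]
#3 VA=0x606C0000D67 (r,kernel):
  L0: frame=0x3D idx=12 entry=0x62007 [P=1 RW=1 US=1 PS=0]
  L1: frame=0x62 idx=27 entry=0x2C000 [P=0 RW=0 US=0 PS=0]
  ✗ PAGE_NOT_PRESENT  [2 reads]
#4 VA=0x70642409177 (r,user):
  L0: frame=0x3D idx=14 entry=0x63007 [P=1 RW=1 US=1 PS=0]
  L1: frame=0x63 idx=25 entry=0x66007 [P=1 RW=1 US=1 PS=0]
  L2: frame=0x66 idx=18 entry=0x6A007 [P=1 RW=1 US=1 PS=0]
  L3: frame=0x6A idx=9 entry=0x6D003 [P=1 RW=1 US=0 PS=0]
  ✗ PROTECTION_VIOLATION  [4 reads]
#5 VA=0xD0781E0828D (r,user):
  L0: frame=0x3D idx=26 entry=0x71007 [P=1 RW=1 US=1 PS=0]
  L1: frame=0x71 idx=30 entry=0x72007 [P=1 RW=1 US=1 PS=0]
  L2: frame=0x72 idx=15 entry=0x73007 [P=1 RW=1 US=1 PS=0]
  L3: frame=0x73 idx=8 entry=0x75007 [P=1 RW=1 US=1 PS=0]
  ⇒ phys 0x7528D  [4 reads]
#6 VA=0xF834081CF3F (w,kernel):
  L0: frame=0x3D idx=31 entry=0x79007 [P=1 RW=1 US=1 PS=0]
  L1: frame=0x79 idx=13 entry=0x7B007 [P=1 RW=1 US=1 PS=0]
  L2: frame=0x7B idx=4 entry=0x7C007 [P=1 RW=1 US=1 PS=0]
  L3: frame=0x7C idx=28 entry=0x7D005 [P=1 RW=0 US=1 PS=0]
  ✗ PROTECTION_VIOLATION  [4 reads]

Access #4 fault: PROTECTION_VIOLATION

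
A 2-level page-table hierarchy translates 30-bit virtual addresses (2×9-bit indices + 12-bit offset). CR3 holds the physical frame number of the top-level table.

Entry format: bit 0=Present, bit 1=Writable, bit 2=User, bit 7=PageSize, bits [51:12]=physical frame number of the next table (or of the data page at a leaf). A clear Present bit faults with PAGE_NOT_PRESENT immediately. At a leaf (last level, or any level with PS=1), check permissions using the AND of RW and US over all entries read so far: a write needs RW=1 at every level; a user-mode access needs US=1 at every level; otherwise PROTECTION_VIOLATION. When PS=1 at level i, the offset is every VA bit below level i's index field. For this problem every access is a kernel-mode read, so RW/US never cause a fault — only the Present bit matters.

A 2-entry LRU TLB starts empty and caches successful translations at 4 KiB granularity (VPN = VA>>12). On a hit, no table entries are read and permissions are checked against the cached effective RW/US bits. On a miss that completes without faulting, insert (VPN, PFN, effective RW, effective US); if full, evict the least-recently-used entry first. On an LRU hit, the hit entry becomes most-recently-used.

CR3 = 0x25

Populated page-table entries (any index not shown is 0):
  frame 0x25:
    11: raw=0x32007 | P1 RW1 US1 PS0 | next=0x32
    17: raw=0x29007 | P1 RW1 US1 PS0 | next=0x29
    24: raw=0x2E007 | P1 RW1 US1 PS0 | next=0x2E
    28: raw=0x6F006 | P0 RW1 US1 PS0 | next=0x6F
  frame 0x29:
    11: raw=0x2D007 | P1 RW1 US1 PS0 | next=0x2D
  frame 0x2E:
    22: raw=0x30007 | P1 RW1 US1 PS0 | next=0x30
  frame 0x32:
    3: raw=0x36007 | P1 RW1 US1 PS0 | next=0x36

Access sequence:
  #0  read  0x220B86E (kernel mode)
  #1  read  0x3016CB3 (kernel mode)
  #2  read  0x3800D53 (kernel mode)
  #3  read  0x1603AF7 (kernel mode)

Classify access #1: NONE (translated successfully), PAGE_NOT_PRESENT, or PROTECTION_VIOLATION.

Walk each access:
#0 VA=0x220B86E (r,kernel):
  L0: frame=0x25 idx=17 entry=0x29007 [P=1 RW=1 US=1 PS=0]
  L1: frame=0x29 idx=11 entry=0x2D007 [P=1 RW=1 US=1 PS=0]
  ✓ 0x2D86E  — 2 lookups
#1 VA=0x3016CB3 (r,kernel):
  L0: frame=0x25 idx=24 entry=0x2E007 [P=1 RW=1 US=1 PS=0]
  L1: frame=0x2E idx=22 entry=0x30007 [P=1 RW=1 US=1 PS=0]
  ✓ 0x30CB3  — 2 lookups
#2 VA=0x3800D53 (r,kernel):
  L0: frame=0x25 idx=28 entry=0x6F006 [P=0 RW=1 US=1 PS=0]
  ✗ PAGE_NOT_PRESENT  [1 reads]
#3 VA=0x1603AF7 (r,kernel):
  L0: frame=0x25 idx=11 entry=0x32007 [P=1 RW=1 US=1 PS=0]
  L1: frame=0x32 idx=3 entry=0x36007 [P=1 RW=1 US=1 PS=0]
  ✓ 0x36AF7  — 2 lookups

Access #1 fault: NONE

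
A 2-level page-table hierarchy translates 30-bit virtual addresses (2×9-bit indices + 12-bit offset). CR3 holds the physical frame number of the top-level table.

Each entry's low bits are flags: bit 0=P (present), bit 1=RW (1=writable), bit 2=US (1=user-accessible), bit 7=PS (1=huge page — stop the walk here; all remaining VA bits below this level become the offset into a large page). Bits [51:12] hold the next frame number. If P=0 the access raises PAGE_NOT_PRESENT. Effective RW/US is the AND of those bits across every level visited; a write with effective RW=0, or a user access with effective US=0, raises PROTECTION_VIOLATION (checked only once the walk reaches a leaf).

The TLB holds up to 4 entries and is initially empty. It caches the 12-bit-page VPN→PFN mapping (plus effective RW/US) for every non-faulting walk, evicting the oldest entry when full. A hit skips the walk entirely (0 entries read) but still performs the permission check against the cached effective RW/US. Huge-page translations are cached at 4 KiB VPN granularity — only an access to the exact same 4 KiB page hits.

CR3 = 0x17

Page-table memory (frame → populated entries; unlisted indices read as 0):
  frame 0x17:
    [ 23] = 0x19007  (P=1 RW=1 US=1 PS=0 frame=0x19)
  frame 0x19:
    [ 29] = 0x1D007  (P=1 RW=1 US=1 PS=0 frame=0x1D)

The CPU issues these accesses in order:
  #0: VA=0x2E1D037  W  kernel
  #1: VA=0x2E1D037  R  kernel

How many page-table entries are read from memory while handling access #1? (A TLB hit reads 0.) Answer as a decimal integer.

Walk each access:
#0 VA=0x2E1D037 (w,kernel):
  L0 @0x17[23] → 0x19007  P=1,RW=1,US=1,PS=0
  L1 @0x19[29] → 0x1D007  P=1,RW=1,US=1,PS=0
  → PA=0x1D037  (2 entries read)
#1 VA=0x2E1D037 (r,kernel):
  TLB hit vpn=0x2E1D → PA=0x1D037

Entries read for #1: 0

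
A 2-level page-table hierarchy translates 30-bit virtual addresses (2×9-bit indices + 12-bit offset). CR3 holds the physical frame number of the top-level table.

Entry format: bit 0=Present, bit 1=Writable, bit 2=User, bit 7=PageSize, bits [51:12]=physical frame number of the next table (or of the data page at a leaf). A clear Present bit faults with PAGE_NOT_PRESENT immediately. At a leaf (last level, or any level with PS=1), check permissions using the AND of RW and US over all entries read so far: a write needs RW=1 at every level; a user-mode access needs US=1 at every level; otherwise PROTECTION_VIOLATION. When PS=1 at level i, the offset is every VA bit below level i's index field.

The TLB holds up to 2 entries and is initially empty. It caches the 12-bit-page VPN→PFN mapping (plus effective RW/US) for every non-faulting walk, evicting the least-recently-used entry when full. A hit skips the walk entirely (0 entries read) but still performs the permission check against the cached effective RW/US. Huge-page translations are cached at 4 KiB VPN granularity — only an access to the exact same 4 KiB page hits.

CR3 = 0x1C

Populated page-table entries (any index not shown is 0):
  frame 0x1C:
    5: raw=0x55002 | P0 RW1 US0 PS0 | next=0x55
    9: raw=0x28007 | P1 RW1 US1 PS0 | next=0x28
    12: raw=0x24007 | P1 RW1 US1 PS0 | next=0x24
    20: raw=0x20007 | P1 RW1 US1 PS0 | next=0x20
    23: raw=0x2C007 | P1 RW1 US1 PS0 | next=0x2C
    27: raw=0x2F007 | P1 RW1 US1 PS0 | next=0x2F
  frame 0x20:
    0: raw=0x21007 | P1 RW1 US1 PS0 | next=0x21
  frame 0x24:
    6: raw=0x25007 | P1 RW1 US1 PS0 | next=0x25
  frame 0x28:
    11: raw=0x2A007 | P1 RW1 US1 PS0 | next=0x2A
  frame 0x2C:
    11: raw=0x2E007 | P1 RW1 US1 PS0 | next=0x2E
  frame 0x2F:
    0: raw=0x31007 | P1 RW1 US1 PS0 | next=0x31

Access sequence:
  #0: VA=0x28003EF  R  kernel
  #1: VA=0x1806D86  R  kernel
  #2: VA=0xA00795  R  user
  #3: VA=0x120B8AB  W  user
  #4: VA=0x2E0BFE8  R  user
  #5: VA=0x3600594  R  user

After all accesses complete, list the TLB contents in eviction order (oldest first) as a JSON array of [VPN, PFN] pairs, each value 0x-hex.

Walk each access:
#0 VA=0x28003EF (r,kernel):
  [0] read 0x1C idx=20: raw=0x20007 flags P=1 W=1 U=1 S=0
  [1] read 0x20 idx=0: raw=0x21007 flags P=1 W=1 U=1 S=0
  ✓ 0x213EF  — 2 lookups
#1 VA=0x1806D86 (r,kernel):
  [0] read 0x1C idx=12: raw=0x24007 flags P=1 W=1 U=1 S=0
  [1] read 0x24 idx=6: raw=0x25007 flags P=1 W=1 U=1 S=0
  ✓ 0x25D86  — 2 lookups
#2 VA=0xA00795 (r,user):
  [0] read 0x1C idx=5: raw=0x55002 flags P=0 W=1 U=0 S=0
  ✗ PAGE_NOT_PRESENT  [1 reads]
#3 VA=0x120B8AB (w,user):
  [0] read 0x1C idx=9: raw=0x28007 flags P=1 W=1 U=1 S=0
  [1] read 0x28 idx=11: raw=0x2A007 flags P=1 W=1 U=1 S=0
  ✓ 0x2A8AB  — 2 lookups
#4 VA=0x2E0BFE8 (r,user):
  [0] read 0x1C idx=23: raw=0x2C007 flags P=1 W=1 U=1 S=0
  [1] read 0x2C idx=11: raw=0x2E007 flags P=1 W=1 U=1 S=0
  ✓ 0x2EFE8  — 2 lookups
#5 VA=0x3600594 (r,user):
  [0] read 0x1C idx=27: raw=0x2F007 flags P=1 W=1 U=1 S=0
  [1] read 0x2F idx=0: raw=0x31007 flags P=1 W=1 U=1 S=0
  ✓ 0x31594  — 2 lookups

TLB: [["0x2E0B", "0x2E"], ["0x3600", "0x31"]]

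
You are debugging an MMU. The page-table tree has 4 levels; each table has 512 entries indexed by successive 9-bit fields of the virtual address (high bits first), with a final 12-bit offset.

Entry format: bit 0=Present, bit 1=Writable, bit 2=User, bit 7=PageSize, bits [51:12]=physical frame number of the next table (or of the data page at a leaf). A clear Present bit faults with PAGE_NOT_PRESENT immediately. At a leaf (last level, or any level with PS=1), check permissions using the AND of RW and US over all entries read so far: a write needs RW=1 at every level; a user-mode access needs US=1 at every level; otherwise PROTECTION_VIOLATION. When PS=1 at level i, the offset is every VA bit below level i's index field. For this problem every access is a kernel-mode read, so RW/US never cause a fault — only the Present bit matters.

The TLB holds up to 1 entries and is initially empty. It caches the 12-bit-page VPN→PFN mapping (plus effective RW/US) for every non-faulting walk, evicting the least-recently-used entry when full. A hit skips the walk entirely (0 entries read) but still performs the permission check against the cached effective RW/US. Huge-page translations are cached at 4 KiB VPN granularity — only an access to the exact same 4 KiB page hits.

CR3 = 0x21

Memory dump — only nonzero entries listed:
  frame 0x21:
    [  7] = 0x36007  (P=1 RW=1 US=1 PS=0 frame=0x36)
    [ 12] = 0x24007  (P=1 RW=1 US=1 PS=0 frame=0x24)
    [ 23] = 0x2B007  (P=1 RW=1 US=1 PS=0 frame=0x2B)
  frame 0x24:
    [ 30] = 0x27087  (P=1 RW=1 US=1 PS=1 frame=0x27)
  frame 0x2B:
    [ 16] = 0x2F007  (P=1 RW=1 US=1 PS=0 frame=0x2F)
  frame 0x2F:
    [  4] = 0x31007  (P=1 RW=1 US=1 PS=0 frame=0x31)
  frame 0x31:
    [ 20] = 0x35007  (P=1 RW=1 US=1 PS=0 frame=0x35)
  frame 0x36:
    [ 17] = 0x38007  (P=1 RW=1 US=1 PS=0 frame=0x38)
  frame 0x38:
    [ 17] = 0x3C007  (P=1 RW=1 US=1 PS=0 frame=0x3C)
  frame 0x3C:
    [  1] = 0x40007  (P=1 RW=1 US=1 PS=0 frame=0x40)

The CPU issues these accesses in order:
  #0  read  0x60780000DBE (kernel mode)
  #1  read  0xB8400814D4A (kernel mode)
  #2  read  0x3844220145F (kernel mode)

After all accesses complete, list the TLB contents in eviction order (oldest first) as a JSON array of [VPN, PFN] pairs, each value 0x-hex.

Walk each access:
#0 VA=0x60780000DBE (r,kernel):
  lvl0: tbl 0x21, slot 12 ⇒ 0x24007 (P1/RW1/US1/PS0)
  lvl1: tbl 0x24, slot 30 ⇒ 0x27087 (P1/RW1/US1/PS1)
  ⇒ phys 0x27DBE (huge @L1)  [2 reads]
#1 VA=0xB8400814D4A (r,kernel):
  lvl0: tbl 0x21, slot 23 ⇒ 0x2B007 (P1/RW1/US1/PS0)
  lvl1: tbl 0x2B, slot 16 ⇒ 0x2F007 (P1/RW1/US1/PS0)
  lvl2: tbl 0x2F, slot 4 ⇒ 0x31007 (P1/RW1/US1/PS0)
  lvl3: tbl 0x31, slot 20 ⇒ 0x35007 (P1/RW1/US1/PS0)
  ⇒ phys 0x35D4A  [4 reads]
#2 VA=0x3844220145F (r,kernel):
  lvl0: tbl 0x21, slot 7 ⇒ 0x36007 (P1/RW1/US1/PS0)
  lvl1: tbl 0x36, slot 17 ⇒ 0x38007 (P1/RW1/US1/PS0)
  lvl2: tbl 0x38, slot 17 ⇒ 0x3C007 (P1/RW1/US1/PS0)
  lvl3: tbl 0x3C, slot 1 ⇒ 0x40007 (P1/RW1/US1/PS0)
  ⇒ phys 0x4045F  [4 reads]

TLB: [["0x38442201", "0x40"]]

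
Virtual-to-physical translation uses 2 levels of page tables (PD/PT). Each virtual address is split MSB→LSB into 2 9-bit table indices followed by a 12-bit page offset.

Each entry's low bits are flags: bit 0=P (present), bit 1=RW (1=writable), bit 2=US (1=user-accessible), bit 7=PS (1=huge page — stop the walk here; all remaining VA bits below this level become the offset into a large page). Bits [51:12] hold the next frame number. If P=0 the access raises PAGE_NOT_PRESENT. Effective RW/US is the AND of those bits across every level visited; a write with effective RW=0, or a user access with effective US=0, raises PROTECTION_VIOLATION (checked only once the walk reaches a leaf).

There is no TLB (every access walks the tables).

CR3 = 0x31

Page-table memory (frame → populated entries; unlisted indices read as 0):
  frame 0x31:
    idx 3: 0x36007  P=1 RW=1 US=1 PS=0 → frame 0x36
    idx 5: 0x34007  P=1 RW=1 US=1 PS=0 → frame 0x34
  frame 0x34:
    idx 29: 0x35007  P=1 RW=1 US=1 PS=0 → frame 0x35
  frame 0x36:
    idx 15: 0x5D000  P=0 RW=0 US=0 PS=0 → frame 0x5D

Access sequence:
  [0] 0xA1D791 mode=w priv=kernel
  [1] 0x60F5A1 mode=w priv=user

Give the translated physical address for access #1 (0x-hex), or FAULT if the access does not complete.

Walk each access:
#0 VA=0xA1D791 (w,kernel):
  L0: frame=0x31 idx=5 entry=0x34007 [P=1 RW=1 US=1 PS=0]
  L1: frame=0x34 idx=29 entry=0x35007 [P=1 RW=1 US=1 PS=0]
  ⇒ phys 0x35791  [2 reads]
#1 VA=0x60F5A1 (w,user):
  L0: frame=0x31 idx=3 entry=0x36007 [P=1 RW=1 US=1 PS=0]
  L1: frame=0x36 idx=15 entry=0x5D000 [P=0 RW=0 US=0 PS=0]
  → PAGE_NOT_PRESENT  (2 entries read)

Access #1 PA: FAULT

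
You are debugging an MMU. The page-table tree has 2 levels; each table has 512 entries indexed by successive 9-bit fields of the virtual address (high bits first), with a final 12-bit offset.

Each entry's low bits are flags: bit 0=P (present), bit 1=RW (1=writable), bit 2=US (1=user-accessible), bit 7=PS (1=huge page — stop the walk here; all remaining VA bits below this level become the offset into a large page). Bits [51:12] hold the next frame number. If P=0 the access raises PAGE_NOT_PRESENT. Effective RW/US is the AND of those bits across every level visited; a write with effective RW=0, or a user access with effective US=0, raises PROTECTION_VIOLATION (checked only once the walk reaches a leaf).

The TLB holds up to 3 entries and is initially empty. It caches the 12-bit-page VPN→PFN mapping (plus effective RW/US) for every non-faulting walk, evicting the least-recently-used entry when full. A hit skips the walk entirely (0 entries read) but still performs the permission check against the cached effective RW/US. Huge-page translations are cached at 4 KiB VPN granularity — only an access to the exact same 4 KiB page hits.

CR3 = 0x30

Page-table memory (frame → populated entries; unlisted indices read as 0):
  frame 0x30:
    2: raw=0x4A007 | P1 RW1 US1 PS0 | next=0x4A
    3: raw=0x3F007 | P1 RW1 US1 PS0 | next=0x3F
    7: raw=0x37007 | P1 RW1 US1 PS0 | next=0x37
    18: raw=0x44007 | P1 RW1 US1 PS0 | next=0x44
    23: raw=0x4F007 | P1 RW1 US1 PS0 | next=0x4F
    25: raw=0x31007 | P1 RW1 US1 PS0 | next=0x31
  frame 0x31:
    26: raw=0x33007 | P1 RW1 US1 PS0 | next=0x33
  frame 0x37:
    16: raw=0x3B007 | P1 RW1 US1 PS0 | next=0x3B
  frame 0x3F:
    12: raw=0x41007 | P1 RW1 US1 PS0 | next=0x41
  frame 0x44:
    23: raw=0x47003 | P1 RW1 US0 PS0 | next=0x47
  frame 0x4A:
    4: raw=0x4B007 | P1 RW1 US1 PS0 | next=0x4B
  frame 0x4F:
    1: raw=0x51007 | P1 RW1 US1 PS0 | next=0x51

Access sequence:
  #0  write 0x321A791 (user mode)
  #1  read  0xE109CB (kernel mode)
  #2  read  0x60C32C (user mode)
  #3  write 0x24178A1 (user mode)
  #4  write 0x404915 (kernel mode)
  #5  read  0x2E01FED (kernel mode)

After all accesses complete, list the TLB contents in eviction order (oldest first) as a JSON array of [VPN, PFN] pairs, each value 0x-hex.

Walk each access:
#0 VA=0x321A791 (w,user):
  [0] read 0x30 idx=25: raw=0x31007 flags P=1 W=1 U=1 S=0
  [1] read 0x31 idx=26: raw=0x33007 flags P=1 W=1 U=1 S=0
  ✓ 0x33791  — 2 lookups
#1 VA=0xE109CB (r,kernel):
  [0] read 0x30 idx=7: raw=0x37007 flags P=1 W=1 U=1 S=0
  [1] read 0x37 idx=16: raw=0x3B007 flags P=1 W=1 U=1 S=0
  ✓ 0x3B9CB  — 2 lookups
#2 VA=0x60C32C (r,user):
  [0] read 0x30 idx=3: raw=0x3F007 flags P=1 W=1 U=1 S=0
  [1] read 0x3F idx=12: raw=0x41007 flags P=1 W=1 U=1 S=0
  ✓ 0x4132C  — 2 lookups
#3 VA=0x24178A1 (w,user):
  [0] read 0x30 idx=18: raw=0x44007 flags P=1 W=1 U=1 S=0
  [1] read 0x44 idx=23: raw=0x47003 flags P=1 W=1 U=0 S=0
  ✗ PROTECTION_VIOLATION  [2 reads]
#4 VA=0x404915 (w,kernel):
  [0] read 0x30 idx=2: raw=0x4A007 flags P=1 W=1 U=1 S=0
  [1] read 0x4A idx=4: raw=0x4B007 flags P=1 W=1 U=1 S=0
  ✓ 0x4B915  — 2 lookups
#5 VA=0x2E01FED (r,kernel):
  [0] read 0x30 idx=23: raw=0x4F007 flags P=1 W=1 U=1 S=0
  [1] read 0x4F idx=1: raw=0x51007 flags P=1 W=1 U=1 S=0
  ✓ 0x51FED  — 2 lookups

TLB: [["0x60C", "0x41"], ["0x404", "0x4B"], ["0x2E01", "0x51"]]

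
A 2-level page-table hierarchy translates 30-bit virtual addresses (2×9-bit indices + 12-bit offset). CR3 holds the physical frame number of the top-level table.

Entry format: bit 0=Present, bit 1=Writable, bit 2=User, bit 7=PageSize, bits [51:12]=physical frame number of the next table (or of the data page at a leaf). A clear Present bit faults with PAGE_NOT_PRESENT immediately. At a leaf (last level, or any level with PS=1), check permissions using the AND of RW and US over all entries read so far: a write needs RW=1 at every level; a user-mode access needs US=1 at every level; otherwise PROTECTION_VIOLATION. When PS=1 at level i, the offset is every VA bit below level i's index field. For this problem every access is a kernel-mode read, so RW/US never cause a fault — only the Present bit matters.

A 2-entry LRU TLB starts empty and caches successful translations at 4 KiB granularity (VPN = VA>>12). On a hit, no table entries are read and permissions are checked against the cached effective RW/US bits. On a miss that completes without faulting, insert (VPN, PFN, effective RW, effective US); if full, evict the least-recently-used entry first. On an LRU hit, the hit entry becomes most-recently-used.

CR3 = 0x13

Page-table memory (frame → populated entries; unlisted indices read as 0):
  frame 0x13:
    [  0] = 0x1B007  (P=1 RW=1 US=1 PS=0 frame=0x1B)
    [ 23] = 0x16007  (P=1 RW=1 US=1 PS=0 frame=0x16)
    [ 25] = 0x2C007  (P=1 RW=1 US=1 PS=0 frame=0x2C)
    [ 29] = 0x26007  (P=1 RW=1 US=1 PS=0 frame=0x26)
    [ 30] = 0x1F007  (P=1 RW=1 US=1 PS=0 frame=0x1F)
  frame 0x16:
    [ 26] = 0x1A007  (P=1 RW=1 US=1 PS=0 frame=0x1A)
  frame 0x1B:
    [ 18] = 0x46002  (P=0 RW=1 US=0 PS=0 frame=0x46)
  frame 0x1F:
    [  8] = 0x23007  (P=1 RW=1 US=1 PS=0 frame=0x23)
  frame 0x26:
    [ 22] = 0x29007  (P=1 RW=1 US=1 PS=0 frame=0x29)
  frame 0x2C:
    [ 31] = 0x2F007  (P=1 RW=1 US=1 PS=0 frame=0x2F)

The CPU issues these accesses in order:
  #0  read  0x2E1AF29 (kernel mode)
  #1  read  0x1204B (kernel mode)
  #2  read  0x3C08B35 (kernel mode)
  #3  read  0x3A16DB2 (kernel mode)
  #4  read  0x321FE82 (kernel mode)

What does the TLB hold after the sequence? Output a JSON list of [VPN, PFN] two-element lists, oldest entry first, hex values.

Per-access translation:
#0 VA=0x2E1AF29 (r,kernel):
  lvl0: tbl 0x13, slot 23 ⇒ 0x16007 (P1/RW1/US1/PS0)
  lvl1: tbl 0x16, slot 26 ⇒ 0x1A007 (P1/RW1/US1/PS0)
  ⇒ phys 0x1AF29  [2 reads]
#1 VA=0x1204B (r,kernel):
  lvl0: tbl 0x13, slot 0 ⇒ 0x1B007 (P1/RW1/US1/PS0)
  lvl1: tbl 0x1B, slot 18 ⇒ 0x46002 (P0/RW1/US0/PS0)
  → PAGE_NOT_PRESENT  (2 entries read)
#2 VA=0x3C08B35 (r,kernel):
  lvl0: tbl 0x13, slot 30 ⇒ 0x1F007 (P1/RW1/US1/PS0)
  lvl1: tbl 0x1F, slot 8 ⇒ 0x23007 (P1/RW1/US1/PS0)
  ⇒ phys 0x23B35  [2 reads]
#3 VA=0x3A16DB2 (r,kernel):
  lvl0: tbl 0x13, slot 29 ⇒ 0x26007 (P1/RW1/US1/PS0)
  lvl1: tbl 0x26, slot 22 ⇒ 0x29007 (P1/RW1/US1/PS0)
  ⇒ phys 0x29DB2  [2 reads]
#4 VA=0x321FE82 (r,kernel):
  lvl0: tbl 0x13, slot 25 ⇒ 0x2C007 (P1/RW1/US1/PS0)
  lvl1: tbl 0x2C, slot 31 ⇒ 0x2F007 (P1/RW1/US1/PS0)
  ⇒ phys 0x2FE82  [2 reads]

TLB: [["0x3A16", "0x29"], ["0x321F", "0x2F"]]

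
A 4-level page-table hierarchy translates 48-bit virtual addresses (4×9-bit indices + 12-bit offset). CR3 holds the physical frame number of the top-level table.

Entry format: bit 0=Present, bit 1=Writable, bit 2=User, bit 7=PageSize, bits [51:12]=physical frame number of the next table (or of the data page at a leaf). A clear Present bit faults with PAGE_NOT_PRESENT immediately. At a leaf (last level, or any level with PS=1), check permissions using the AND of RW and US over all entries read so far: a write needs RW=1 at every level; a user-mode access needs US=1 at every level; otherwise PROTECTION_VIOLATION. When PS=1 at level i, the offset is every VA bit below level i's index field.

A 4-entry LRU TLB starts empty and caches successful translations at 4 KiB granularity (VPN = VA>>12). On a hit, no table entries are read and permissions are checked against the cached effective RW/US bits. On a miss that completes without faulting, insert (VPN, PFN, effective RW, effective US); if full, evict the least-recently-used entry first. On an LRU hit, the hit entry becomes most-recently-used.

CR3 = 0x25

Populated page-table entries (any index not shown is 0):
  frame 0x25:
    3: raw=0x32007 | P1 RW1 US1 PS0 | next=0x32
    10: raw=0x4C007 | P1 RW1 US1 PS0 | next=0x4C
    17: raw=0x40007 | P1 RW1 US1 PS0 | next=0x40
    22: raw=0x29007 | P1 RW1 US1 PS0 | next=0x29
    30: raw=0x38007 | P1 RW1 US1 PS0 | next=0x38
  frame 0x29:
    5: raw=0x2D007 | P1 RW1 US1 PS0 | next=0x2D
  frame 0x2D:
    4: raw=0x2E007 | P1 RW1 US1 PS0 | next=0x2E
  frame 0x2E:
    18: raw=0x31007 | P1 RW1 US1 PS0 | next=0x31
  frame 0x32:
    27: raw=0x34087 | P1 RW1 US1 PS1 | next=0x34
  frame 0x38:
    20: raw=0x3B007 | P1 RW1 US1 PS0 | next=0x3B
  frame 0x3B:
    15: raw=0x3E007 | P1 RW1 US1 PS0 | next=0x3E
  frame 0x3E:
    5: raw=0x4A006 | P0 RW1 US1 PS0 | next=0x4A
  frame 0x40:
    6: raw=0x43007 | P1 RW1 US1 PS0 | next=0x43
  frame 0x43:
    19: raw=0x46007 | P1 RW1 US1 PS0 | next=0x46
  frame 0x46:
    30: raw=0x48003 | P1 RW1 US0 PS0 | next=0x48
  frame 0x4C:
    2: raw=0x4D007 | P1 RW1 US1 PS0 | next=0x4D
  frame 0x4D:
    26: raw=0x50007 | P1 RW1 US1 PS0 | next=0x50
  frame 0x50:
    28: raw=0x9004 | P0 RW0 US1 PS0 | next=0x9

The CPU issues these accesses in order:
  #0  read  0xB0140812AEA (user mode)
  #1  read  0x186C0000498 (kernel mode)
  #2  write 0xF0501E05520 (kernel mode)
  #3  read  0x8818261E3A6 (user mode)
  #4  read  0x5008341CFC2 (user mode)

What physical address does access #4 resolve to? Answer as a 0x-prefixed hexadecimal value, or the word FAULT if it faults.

Per-access translation:
#0 VA=0xB0140812AEA (r,user):
  L0 @0x25[22] → 0x29007  P=1,RW=1,US=1,PS=0
  L1 @0x29[5] → 0x2D007  P=1,RW=1,US=1,PS=0
  L2 @0x2D[4] → 0x2E007  P=1,RW=1,US=1,PS=0
  L3 @0x2E[18] → 0x31007  P=1,RW=1,US=1,PS=0
  ✓ 0x31AEA  — 4 lookups
#1 VA=0x186C0000498 (r,kernel):
  L0 @0x25[3] → 0x32007  P=1,RW=1,US=1,PS=0
  L1 @0x32[27] → 0x34087  P=1,RW=1,US=1,PS=1
  ✓ 0x34498 (huge @L1)  — 2 lookups
#2 VA=0xF0501E05520 (w,kernel):
  L0 @0x25[30] → 0x38007  P=1,RW=1,US=1,PS=0
  L1 @0x38[20] → 0x3B007  P=1,RW=1,US=1,PS=0
  L2 @0x3B[15] → 0x3E007  P=1,RW=1,US=1,PS=0
  L3 @0x3E[5] → 0x4A006  P=0,RW=1,US=1,PS=0
  ✗ PAGE_NOT_PRESENT  [4 reads]
#3 VA=0x8818261E3A6 (r,user):
  L0 @0x25[17] → 0x40007  P=1,RW=1,US=1,PS=0
  L1 @0x40[6] → 0x43007  P=1,RW=1,US=1,PS=0
  L2 @0x43[19] → 0x46007  P=1,RW=1,US=1,PS=0
  L3 @0x46[30] → 0x48003  P=1,RW=1,US=0,PS=0
  ✗ PROTECTION_VIOLATION  [4 reads]
#4 VA=0x5008341CFC2 (r,user):
  L0 @0x25[10] → 0x4C007  P=1,RW=1,US=1,PS=0
  L1 @0x4C[2] → 0x4D007  P=1,RW=1,US=1,PS=0
  L2 @0x4D[26] → 0x50007  P=1,RW=1,US=1,PS=0
  L3 @0x50[28] → 0x9004  P=0,RW=0,US=1,PS=0
  ✗ PAGE_NOT_PRESENT  [4 reads]

Access #4 PA: FAULT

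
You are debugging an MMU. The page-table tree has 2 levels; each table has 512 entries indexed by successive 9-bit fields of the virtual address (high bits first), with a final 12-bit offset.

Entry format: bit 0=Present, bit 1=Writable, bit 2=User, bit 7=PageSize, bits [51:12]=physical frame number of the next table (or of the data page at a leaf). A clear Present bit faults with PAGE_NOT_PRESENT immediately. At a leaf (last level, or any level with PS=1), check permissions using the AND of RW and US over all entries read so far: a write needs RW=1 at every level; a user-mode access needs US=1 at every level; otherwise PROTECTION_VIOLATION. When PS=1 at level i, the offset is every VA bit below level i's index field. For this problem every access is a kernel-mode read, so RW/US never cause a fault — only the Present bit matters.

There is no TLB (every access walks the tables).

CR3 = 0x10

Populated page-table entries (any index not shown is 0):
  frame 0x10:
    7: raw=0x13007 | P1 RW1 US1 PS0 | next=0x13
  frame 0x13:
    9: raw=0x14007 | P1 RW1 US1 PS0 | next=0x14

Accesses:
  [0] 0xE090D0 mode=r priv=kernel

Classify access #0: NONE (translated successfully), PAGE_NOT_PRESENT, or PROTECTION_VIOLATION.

Walk each access:
#0 VA=0xE090D0 (r,kernel):
  L0 @0x10[7] → 0x13007  P=1,RW=1,US=1,PS=0
  L1 @0x13[9] → 0x14007  P=1,RW=1,US=1,PS=0
  → PA=0x140D0  (2 entries read)

Access #0 fault: NONE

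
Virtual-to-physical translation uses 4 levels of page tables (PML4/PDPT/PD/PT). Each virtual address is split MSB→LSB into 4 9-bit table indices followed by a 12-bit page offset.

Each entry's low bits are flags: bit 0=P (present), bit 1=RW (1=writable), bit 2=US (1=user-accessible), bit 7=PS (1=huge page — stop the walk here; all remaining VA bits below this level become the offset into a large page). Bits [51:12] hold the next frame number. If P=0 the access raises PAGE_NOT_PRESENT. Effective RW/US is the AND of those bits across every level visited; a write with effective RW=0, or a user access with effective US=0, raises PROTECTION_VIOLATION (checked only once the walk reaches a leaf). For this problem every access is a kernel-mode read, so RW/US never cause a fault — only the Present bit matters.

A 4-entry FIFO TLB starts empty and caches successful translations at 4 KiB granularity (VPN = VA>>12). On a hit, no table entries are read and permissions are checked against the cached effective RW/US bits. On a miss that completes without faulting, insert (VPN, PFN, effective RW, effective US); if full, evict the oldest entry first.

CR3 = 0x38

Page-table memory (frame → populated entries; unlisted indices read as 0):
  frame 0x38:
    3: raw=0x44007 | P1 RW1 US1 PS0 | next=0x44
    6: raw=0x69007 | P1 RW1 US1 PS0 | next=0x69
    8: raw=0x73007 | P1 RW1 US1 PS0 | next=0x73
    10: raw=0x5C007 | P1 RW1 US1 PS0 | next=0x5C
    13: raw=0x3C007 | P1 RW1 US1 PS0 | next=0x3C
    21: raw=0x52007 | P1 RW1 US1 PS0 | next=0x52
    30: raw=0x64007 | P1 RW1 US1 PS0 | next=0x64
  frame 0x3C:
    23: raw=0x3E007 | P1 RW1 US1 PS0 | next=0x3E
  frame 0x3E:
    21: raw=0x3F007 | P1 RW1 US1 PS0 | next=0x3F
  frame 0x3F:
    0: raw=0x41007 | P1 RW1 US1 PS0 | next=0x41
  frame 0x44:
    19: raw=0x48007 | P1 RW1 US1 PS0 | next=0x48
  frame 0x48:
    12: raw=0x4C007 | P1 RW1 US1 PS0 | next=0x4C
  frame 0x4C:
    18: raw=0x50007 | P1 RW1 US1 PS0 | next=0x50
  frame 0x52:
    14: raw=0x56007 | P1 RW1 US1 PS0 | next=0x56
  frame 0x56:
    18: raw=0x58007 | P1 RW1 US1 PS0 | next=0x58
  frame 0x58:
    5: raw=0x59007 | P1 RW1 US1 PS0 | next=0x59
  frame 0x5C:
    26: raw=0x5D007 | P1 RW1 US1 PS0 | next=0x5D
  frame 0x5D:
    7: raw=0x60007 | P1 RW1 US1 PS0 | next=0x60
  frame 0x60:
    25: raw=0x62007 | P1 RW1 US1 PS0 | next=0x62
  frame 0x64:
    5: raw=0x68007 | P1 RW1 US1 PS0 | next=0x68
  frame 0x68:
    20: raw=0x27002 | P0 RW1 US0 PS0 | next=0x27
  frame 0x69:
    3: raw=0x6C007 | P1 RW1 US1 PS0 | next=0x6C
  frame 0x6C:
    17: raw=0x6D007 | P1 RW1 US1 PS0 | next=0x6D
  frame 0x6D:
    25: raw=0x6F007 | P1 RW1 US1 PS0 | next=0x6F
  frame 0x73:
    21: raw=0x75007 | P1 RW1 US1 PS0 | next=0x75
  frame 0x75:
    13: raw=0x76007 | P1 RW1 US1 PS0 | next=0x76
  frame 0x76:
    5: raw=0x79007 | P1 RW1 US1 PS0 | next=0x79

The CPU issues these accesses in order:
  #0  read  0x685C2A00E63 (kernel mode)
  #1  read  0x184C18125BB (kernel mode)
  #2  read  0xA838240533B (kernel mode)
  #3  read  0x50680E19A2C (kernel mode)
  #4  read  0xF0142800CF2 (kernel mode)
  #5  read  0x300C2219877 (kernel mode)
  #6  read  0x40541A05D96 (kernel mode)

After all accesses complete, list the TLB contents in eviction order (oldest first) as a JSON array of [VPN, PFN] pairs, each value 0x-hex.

Walk each access:
#0 VA=0x685C2A00E63 (r,kernel):
  L0 @0x38[13] → 0x3C007  P=1,RW=1,US=1,PS=0
  L1 @0x3C[23] → 0x3E007  P=1,RW=1,US=1,PS=0
  L2 @0x3E[21] → 0x3F007  P=1,RW=1,US=1,PS=0
  L3 @0x3F[0] → 0x41007  P=1,RW=1,US=1,PS=0
  ⇒ phys 0x41E63  [4 reads]
#1 VA=0x184C18125BB (r,kernel):
  L0 @0x38[3] → 0x44007  P=1,RW=1,US=1,PS=0
  L1 @0x44[19] → 0x48007  P=1,RW=1,US=1,PS=0
  L2 @0x48[12] → 0x4C007  P=1,RW=1,US=1,PS=0
  L3 @0x4C[18] → 0x50007  P=1,RW=1,US=1,PS=0
  ⇒ phys 0x505BB  [4 reads]
#2 VA=0xA838240533B (r,kernel):
  L0 @0x38[21] → 0x52007  P=1,RW=1,US=1,PS=0
  L1 @0x52[14] → 0x56007  P=1,RW=1,US=1,PS=0
  L2 @0x56[18] → 0x58007  P=1,RW=1,US=1,PS=0
  L3 @0x58[5] → 0x59007  P=1,RW=1,US=1,PS=0
  ⇒ phys 0x5933B  [4 reads]
#3 VA=0x50680E19A2C (r,kernel):
  L0 @0x38[10] → 0x5C007  P=1,RW=1,US=1,PS=0
  L1 @0x5C[26] → 0x5D007  P=1,RW=1,US=1,PS=0
  L2 @0x5D[7] → 0x60007  P=1,RW=1,US=1,PS=0
  L3 @0x60[25] → 0x62007  P=1,RW=1,US=1,PS=0
  ⇒ phys 0x62A2C  [4 reads]
#4 VA=0xF0142800CF2 (r,kernel):
  L0 @0x38[30] → 0x64007  P=1,RW=1,US=1,PS=0
  L1 @0x64[5] → 0x68007  P=1,RW=1,US=1,PS=0
  L2 @0x68[20] → 0x27002  P=0,RW=1,US=0,PS=0
  ✗ PAGE_NOT_PRESENT  [3 reads]
#5 VA=0x300C2219877 (r,kernel):
  L0 @0x38[6] → 0x69007  P=1,RW=1,US=1,PS=0
  L1 @0x69[3] → 0x6C007  P=1,RW=1,US=1,PS=0
  L2 @0x6C[17] → 0x6D007  P=1,RW=1,US=1,PS=0
  L3 @0x6D[25] → 0x6F007  P=1,RW=1,US=1,PS=0
  ⇒ phys 0x6F877  [4 reads]
#6 VA=0x40541A05D96 (r,kernel):
  L0 @0x38[8] → 0x73007  P=1,RW=1,US=1,PS=0
  L1 @0x73[21] → 0x75007  P=1,RW=1,US=1,PS=0
  L2 @0x75[13] → 0x76007  P=1,RW=1,US=1,PS=0
  L3 @0x76[5] → 0x79007  P=1,RW=1,US=1,PS=0
  ⇒ phys 0x79D96  [4 reads]

TLB: [["0xA8382405", "0x59"], ["0x50680E19", "0x62"], ["0x300C2219", "0x6F"], ["0x40541A05", "0x79"]]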